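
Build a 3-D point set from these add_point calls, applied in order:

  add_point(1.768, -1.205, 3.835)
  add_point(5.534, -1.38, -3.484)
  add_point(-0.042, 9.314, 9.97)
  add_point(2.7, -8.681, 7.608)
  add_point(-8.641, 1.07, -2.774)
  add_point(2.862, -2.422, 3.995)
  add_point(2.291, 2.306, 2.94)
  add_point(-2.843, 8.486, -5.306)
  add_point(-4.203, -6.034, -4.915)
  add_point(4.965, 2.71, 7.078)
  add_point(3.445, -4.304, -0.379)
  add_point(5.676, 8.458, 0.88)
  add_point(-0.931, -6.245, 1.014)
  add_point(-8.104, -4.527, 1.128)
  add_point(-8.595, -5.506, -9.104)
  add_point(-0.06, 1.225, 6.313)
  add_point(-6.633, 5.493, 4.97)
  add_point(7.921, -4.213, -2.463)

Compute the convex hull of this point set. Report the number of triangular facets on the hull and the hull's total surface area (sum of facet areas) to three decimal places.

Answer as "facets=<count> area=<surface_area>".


Extreme-point indices: [1, 2, 3, 4, 7, 8, 9, 11, 13, 14, 16, 17] — 12 of 18 on the boundary.

Per-facet area ½‖(b−a)×(c−a)‖:
  f1: (p7, p14, p4) → 41.4200
  f2: (p16, p3, p2) → 77.5762
  f3: (p16, p7, p4) → 42.7899
  f4: (p16, p7, p2) → 51.1899
  f5: (p9, p3, p17) → 62.1693
  f6: (p9, p3, p2) → 40.3925
  f7: (p13, p14, p4) → 30.6404
  f8: (p13, p14, p3) → 59.3138
  f9: (p13, p16, p4) → 31.1104
  f10: (p13, p16, p3) → 71.8424
  f11: (p8, p3, p17) → 72.5460
  f12: (p8, p14, p17) → 21.7280
  f13: (p8, p14, p3) → 13.8214
  f14: (p1, p14, p17) → 26.8981
  f15: (p1, p7, p14) → 93.1154
  f16: (p11, p7, p2) → 56.5853
  f17: (p11, p9, p2) → 36.3072
  f18: (p11, p1, p7) → 54.9111
  f19: (p11, p9, p17) → 50.4194
  f20: (p11, p1, p17) → 17.1620
Σ area = 951.939

Check V−E+F: 12 − 30 + 20 = 2.

facets=20 area=951.939


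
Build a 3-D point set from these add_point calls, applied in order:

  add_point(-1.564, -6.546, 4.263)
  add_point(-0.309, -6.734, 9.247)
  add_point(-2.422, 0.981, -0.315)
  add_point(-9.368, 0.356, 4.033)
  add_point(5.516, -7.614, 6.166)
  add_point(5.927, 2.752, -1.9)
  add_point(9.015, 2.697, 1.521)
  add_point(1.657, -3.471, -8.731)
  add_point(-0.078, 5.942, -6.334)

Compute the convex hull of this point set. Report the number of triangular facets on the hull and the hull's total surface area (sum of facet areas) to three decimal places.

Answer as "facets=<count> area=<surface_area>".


facets=12 area=605.877

8 of the 9 inputs are extreme points: [0, 1, 3, 4, 5, 6, 7, 8].

Area of each hull facet:
  f1: (p7, p4, p6) → 80.4771
  f2: (p8, p6, p3) → 93.0393
  f3: (p8, p7, p3) → 73.7724
  f4: (p1, p6, p3) → 96.2597
  f5: (p1, p4, p6) → 37.2066
  f6: (p5, p7, p6) → 14.9147
  f7: (p5, p8, p6) → 7.9279
  f8: (p5, p8, p7) → 37.1706
  f9: (p0, p7, p4) → 50.8157
  f10: (p0, p1, p4) → 16.6355
  f11: (p0, p7, p3) → 71.5679
  f12: (p0, p1, p3) → 26.0892
Σ area = 605.877

Check V−E+F: 8 − 18 + 12 = 2.


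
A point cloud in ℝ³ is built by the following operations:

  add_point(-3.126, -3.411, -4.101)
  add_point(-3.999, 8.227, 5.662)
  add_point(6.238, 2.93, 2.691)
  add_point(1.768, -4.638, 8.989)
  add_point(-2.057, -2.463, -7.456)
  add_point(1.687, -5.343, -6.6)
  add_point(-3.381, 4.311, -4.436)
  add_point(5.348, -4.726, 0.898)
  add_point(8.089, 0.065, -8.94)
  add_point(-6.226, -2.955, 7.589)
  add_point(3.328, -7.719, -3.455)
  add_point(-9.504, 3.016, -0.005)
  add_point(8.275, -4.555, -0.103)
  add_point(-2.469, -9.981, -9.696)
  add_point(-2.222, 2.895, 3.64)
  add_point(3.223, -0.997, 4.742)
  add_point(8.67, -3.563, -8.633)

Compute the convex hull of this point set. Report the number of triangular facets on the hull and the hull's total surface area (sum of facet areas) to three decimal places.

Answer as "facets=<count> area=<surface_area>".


facets=20 area=895.937

12 of the 17 inputs are extreme points: [1, 2, 3, 4, 6, 8, 9, 10, 11, 12, 13, 16].

Per-facet area ½‖(b−a)×(c−a)‖:
  f1: (p6, p13, p11) → 58.2644
  f2: (p6, p1, p11) → 35.4672
  f3: (p9, p13, p11) → 89.1210
  f4: (p9, p3, p13) → 78.3797
  f5: (p9, p1, p11) → 45.8906
  f6: (p9, p1, p3) → 47.8843
  f7: (p10, p13, p16) → 37.3355
  f8: (p10, p3, p13) → 42.5452
  f9: (p2, p1, p3) → 63.1880
  f10: (p8, p13, p16) → 22.3061
  f11: (p8, p6, p1) → 61.6519
  f12: (p8, p2, p1) → 63.4391
  f13: (p4, p6, p13) → 7.6952
  f14: (p4, p8, p13) → 40.2742
  f15: (p4, p8, p6) → 39.7810
  f16: (p12, p2, p3) → 41.9872
  f17: (p12, p10, p3) → 37.7876
  f18: (p12, p10, p16) → 26.5823
  f19: (p12, p8, p16) → 15.5625
  f20: (p12, p8, p2) → 40.7944
Σ area = 895.937

Euler characteristic 12−30+20 = 2 ✓


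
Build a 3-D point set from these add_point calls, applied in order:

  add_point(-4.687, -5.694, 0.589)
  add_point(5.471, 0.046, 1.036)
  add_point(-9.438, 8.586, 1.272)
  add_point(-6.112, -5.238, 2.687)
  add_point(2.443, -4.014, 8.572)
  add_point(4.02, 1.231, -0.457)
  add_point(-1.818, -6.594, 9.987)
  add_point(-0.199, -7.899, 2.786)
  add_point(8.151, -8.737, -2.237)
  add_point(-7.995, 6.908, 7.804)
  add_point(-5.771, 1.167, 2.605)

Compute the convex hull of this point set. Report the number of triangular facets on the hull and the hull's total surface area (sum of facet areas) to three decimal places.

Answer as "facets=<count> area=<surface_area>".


facets=16 area=601.459

Extreme-point indices: [0, 1, 2, 3, 4, 5, 6, 7, 8, 9] — 10 of 11 on the boundary.

Triangle areas on the boundary:
  f1: (p0, p8, p2) → 86.6078
  f2: (p3, p0, p2) → 17.9618
  f3: (p7, p6, p8) → 26.4333
  f4: (p7, p0, p8) → 22.6569
  f5: (p7, p3, p6) → 23.5077
  f6: (p7, p3, p0) → 6.8973
  f7: (p5, p8, p2) → 52.6003
  f8: (p5, p1, p8) → 10.6868
  f9: (p9, p3, p2) → 45.6193
  f10: (p9, p3, p6) → 56.7369
  f11: (p9, p5, p2) → 52.2283
  f12: (p9, p5, p1) → 17.7843
  f13: (p4, p6, p8) → 31.0331
  f14: (p4, p1, p8) → 44.2347
  f15: (p4, p9, p6) → 38.4210
  f16: (p4, p9, p1) → 68.0488
Σ area = 601.459

Check V−E+F: 10 − 24 + 16 = 2.


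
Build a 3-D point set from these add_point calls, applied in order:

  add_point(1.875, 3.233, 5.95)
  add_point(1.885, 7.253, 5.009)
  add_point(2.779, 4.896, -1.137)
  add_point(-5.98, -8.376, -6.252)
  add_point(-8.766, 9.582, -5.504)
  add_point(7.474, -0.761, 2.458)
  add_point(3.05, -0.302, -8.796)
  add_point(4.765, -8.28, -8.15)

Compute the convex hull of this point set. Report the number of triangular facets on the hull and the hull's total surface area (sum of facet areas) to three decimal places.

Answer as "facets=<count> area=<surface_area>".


facets=12 area=680.704

Hull vertices (8/8): indices [0, 1, 2, 3, 4, 5, 6, 7].

Area of each hull facet:
  f1: (p6, p3, p4) → 95.8814
  f2: (p7, p3, p5) → 72.3011
  f3: (p7, p6, p5) → 48.6549
  f4: (p7, p6, p3) → 43.8981
  f5: (p0, p3, p4) → 137.7889
  f6: (p0, p3, p5) → 68.0487
  f7: (p2, p6, p4) → 61.0586
  f8: (p2, p6, p5) → 37.8579
  f9: (p1, p0, p5) → 14.5988
  f10: (p1, p2, p5) → 27.0849
  f11: (p1, p0, p4) → 29.7637
  f12: (p1, p2, p4) → 43.7672
Σ area = 680.704

Euler: V−E+F = 8−18+12 = 2.


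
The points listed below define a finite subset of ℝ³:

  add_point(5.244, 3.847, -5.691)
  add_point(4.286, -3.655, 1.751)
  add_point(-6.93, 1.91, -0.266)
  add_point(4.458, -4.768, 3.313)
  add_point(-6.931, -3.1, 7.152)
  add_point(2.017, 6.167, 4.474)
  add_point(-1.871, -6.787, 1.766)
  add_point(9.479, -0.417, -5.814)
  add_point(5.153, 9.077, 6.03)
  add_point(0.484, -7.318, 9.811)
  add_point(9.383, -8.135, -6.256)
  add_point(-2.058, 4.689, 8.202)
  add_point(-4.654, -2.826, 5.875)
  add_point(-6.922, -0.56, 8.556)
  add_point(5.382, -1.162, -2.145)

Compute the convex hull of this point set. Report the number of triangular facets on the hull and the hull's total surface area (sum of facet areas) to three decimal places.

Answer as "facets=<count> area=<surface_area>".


facets=16 area=794.568

10 of the 15 inputs are extreme points: [0, 2, 4, 6, 7, 8, 9, 10, 11, 13].

Triangle areas on the boundary:
  f1: (p10, p8, p7) → 46.8837
  f2: (p10, p9, p8) → 154.2335
  f3: (p11, p2, p8) → 41.8343
  f4: (p11, p9, p8) → 50.5159
  f5: (p0, p8, p7) → 36.6413
  f6: (p0, p2, p8) → 82.0142
  f7: (p0, p10, p7) → 16.5809
  f8: (p0, p10, p2) → 84.1016
  f9: (p6, p9, p4) → 31.4018
  f10: (p6, p10, p9) → 55.2516
  f11: (p6, p2, p4) → 35.3677
  f12: (p6, p10, p2) → 66.2845
  f13: (p13, p9, p4) → 12.4972
  f14: (p13, p11, p9) → 36.1977
  f15: (p13, p2, p4) → 12.9379
  f16: (p13, p11, p2) → 31.8236
Σ area = 794.568

Euler: V−E+F = 10−24+16 = 2.


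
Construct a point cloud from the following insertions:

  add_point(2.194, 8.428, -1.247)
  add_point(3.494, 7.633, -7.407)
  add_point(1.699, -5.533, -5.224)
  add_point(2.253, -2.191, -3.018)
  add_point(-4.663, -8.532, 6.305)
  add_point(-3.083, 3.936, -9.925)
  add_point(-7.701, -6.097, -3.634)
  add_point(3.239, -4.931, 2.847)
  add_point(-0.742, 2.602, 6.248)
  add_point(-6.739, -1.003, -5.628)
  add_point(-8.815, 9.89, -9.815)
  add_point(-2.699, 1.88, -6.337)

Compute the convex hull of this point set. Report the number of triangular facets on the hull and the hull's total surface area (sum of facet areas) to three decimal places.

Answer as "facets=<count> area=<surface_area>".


Hull vertices (9/12): indices [0, 1, 2, 4, 5, 6, 7, 8, 10].

Per-facet area ½‖(b−a)×(c−a)‖:
  f1: (p5, p1, p10) → 31.9557
  f2: (p8, p4, p10) → 111.6863
  f3: (p6, p4, p10) → 75.5865
  f4: (p6, p5, p10) → 49.9416
  f5: (p0, p1, p10) → 40.4068
  f6: (p0, p8, p10) → 66.6953
  f7: (p2, p5, p1) → 45.9585
  f8: (p2, p6, p5) → 53.0243
  f9: (p2, p6, p4) → 50.6526
  f10: (p7, p0, p1) → 43.9598
  f11: (p7, p2, p1) → 55.3621
  f12: (p7, p0, p8) → 45.4556
  f13: (p7, p8, p4) → 42.1127
  f14: (p7, p2, p4) → 37.9005
Σ area = 750.698

Euler: V−E+F = 9−21+14 = 2.

facets=14 area=750.698


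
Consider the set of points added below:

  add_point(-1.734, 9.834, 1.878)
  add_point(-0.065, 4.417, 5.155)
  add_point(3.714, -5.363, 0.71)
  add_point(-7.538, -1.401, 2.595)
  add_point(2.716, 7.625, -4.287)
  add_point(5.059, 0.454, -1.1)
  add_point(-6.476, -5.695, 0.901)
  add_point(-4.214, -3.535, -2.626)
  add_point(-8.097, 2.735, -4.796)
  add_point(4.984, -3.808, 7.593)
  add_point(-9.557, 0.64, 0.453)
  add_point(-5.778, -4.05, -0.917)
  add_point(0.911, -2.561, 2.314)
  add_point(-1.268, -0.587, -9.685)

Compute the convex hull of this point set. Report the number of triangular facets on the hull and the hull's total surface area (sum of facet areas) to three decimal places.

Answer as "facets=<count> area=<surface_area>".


facets=18 area=623.610

Hull vertices (11/14): indices [0, 1, 2, 3, 4, 5, 6, 8, 9, 10, 13].

Area of each hull facet:
  f1: (p1, p0, p10) → 36.4184
  f2: (p1, p9, p0) → 11.5132
  f3: (p8, p0, p10) → 33.5267
  f4: (p4, p13, p5) → 40.2967
  f5: (p4, p9, p5) → 26.9833
  f6: (p4, p9, p0) → 63.1043
  f7: (p4, p8, p0) → 43.8088
  f8: (p4, p8, p13) → 46.0227
  f9: (p6, p8, p10) → 19.8363
  f10: (p6, p8, p13) → 46.1870
  f11: (p2, p9, p5) → 22.3494
  f12: (p2, p13, p5) → 33.4216
  f13: (p2, p6, p9) → 36.0484
  f14: (p2, p6, p13) → 59.0790
  f15: (p3, p6, p10) → 7.6626
  f16: (p3, p6, p9) → 31.5371
  f17: (p3, p1, p10) → 17.0239
  f18: (p3, p1, p9) → 48.7901
Σ area = 623.610

Euler characteristic 11−27+18 = 2 ✓


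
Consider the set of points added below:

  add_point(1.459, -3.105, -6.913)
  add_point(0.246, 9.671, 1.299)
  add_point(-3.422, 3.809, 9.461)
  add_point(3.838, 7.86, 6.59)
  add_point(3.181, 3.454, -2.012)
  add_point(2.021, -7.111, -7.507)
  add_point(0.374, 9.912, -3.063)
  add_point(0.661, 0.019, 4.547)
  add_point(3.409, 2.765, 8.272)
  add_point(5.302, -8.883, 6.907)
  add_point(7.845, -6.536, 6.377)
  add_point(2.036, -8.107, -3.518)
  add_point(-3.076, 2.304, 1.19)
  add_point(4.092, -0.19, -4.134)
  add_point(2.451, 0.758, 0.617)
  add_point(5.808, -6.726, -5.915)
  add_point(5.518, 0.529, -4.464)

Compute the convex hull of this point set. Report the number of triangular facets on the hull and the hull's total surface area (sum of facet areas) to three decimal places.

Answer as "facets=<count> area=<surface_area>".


facets=22 area=698.900

Hull vertices (13/17): indices [0, 1, 2, 3, 5, 6, 8, 9, 10, 11, 12, 15, 16].

Facet areas (half cross-product norm):
  f1: (p12, p6, p2) → 37.4160
  f2: (p16, p3, p10) → 81.8324
  f3: (p16, p3, p6) → 55.1940
  f4: (p8, p3, p2) → 18.8700
  f5: (p8, p3, p10) → 18.6505
  f6: (p8, p9, p2) → 39.4487
  f7: (p8, p9, p10) → 17.7085
  f8: (p1, p6, p2) → 13.9712
  f9: (p1, p3, p2) → 29.1760
  f10: (p1, p3, p6) → 8.8355
  f11: (p11, p9, p2) → 85.2886
  f12: (p11, p12, p2) → 44.4807
  f13: (p11, p12, p5) → 25.3931
  f14: (p0, p12, p6) → 50.1683
  f15: (p0, p12, p5) → 16.4903
  f16: (p0, p16, p6) → 31.1373
  f17: (p15, p16, p10) → 45.1837
  f18: (p15, p9, p10) → 21.8079
  f19: (p15, p0, p5) → 8.4329
  f20: (p15, p0, p16) → 16.8080
  f21: (p15, p11, p5) → 7.9293
  f22: (p15, p11, p9) → 24.6768
Σ area = 698.900

Check V−E+F: 13 − 33 + 22 = 2.


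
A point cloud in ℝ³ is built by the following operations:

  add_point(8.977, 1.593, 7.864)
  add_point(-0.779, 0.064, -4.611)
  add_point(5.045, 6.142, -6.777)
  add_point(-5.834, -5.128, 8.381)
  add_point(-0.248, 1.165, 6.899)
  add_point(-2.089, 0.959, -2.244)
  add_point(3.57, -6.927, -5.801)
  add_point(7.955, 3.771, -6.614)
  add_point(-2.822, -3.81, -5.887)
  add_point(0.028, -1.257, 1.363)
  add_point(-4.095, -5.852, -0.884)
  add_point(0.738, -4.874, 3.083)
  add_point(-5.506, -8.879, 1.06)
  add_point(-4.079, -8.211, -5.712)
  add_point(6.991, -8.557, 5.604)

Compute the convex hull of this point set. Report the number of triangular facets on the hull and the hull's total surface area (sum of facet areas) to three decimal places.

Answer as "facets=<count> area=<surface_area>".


Hull vertices (11/15): indices [0, 2, 3, 4, 5, 6, 7, 8, 12, 13, 14].

Facet areas (half cross-product norm):
  f1: (p4, p0, p3) → 29.6083
  f2: (p4, p2, p0) → 69.3725
  f3: (p14, p0, p3) → 71.3660
  f4: (p14, p12, p3) → 52.6034
  f5: (p5, p4, p3) → 39.8408
  f6: (p5, p4, p2) → 44.1954
  f7: (p7, p14, p6) → 69.4004
  f8: (p7, p2, p0) → 27.0668
  f9: (p7, p14, p0) → 77.4290
  f10: (p8, p5, p3) → 38.5528
  f11: (p8, p5, p2) → 29.2097
  f12: (p13, p12, p3) → 15.9399
  f13: (p13, p8, p3) → 32.9836
  f14: (p13, p14, p12) → 45.8017
  f15: (p13, p14, p6) → 45.1608
  f16: (p13, p8, p2) → 11.1106
  f17: (p13, p7, p2) → 31.7831
  f18: (p13, p7, p6) → 38.2106
Σ area = 769.636

Euler: V−E+F = 11−27+18 = 2.

facets=18 area=769.636


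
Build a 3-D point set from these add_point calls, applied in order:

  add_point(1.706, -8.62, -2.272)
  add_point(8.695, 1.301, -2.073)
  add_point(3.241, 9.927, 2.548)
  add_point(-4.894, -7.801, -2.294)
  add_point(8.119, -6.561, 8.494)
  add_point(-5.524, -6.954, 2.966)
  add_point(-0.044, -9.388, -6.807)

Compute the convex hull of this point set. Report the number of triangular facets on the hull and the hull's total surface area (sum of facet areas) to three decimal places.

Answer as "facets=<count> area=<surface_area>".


Hull vertices (7/7): indices [0, 1, 2, 3, 4, 5, 6].

Per-facet area ½‖(b−a)×(c−a)‖:
  f1: (p4, p2, p5) → 125.6369
  f2: (p4, p2, p1) → 73.4212
  f3: (p6, p2, p1) → 74.7101
  f4: (p6, p4, p1) → 94.2097
  f5: (p3, p2, p5) → 50.9285
  f6: (p3, p6, p5) → 11.6615
  f7: (p3, p6, p2) → 68.2525
  f8: (p0, p4, p5) → 57.2746
  f9: (p0, p6, p5) → 21.4731
  f10: (p0, p6, p4) → 5.1913
Σ area = 582.760

Euler: V−E+F = 7−15+10 = 2.

facets=10 area=582.760


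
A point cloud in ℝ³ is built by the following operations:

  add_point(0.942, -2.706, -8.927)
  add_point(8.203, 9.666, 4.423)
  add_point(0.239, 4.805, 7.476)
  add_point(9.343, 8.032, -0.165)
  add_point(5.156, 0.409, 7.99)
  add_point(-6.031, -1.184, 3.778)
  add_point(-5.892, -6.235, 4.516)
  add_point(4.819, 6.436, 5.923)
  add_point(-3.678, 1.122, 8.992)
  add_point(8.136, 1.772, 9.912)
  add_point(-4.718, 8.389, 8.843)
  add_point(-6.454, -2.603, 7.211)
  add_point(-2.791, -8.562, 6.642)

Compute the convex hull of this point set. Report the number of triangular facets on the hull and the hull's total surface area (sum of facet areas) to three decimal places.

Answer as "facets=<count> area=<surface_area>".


Extreme-point indices: [0, 1, 3, 5, 6, 8, 9, 10, 11, 12] — 10 of 13 on the boundary.

Area of each hull facet:
  f1: (p9, p0, p3) → 96.4719
  f2: (p9, p0, p12) → 128.7477
  f3: (p10, p5, p11) → 20.3292
  f4: (p10, p0, p3) → 134.1878
  f5: (p10, p5, p0) → 71.4275
  f6: (p8, p12, p11) → 16.1945
  f7: (p8, p9, p12) → 59.3557
  f8: (p8, p10, p11) → 13.8069
  f9: (p8, p10, p9) → 43.3987
  f10: (p6, p0, p12) → 33.3406
  f11: (p6, p5, p0) → 37.2055
  f12: (p6, p12, p11) → 9.8253
  f13: (p6, p5, p11) → 8.2390
  f14: (p1, p9, p3) → 23.2390
  f15: (p1, p10, p3) → 30.0946
  f16: (p1, p10, p9) → 63.5449
Σ area = 789.409

Check V−E+F: 10 − 24 + 16 = 2.

facets=16 area=789.409


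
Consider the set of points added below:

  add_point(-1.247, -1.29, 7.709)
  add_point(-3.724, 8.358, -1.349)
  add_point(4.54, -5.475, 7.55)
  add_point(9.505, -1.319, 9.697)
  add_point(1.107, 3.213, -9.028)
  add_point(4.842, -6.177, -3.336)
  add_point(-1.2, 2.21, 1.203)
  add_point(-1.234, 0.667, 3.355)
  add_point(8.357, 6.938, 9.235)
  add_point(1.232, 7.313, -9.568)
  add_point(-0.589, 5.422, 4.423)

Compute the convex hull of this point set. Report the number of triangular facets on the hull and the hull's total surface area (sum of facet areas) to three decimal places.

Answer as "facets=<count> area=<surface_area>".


facets=16 area=679.805

Points on the hull: [0, 1, 2, 3, 4, 5, 7, 8, 9, 10] (10 of 11).

Triangle areas on the boundary:
  f1: (p9, p5, p3) → 110.9815
  f2: (p8, p9, p1) → 76.7714
  f3: (p8, p9, p3) → 83.3608
  f4: (p8, p0, p3) → 45.1444
  f5: (p4, p9, p1) → 19.9677
  f6: (p4, p9, p5) → 12.3788
  f7: (p2, p5, p3) → 35.0964
  f8: (p2, p0, p3) → 23.7359
  f9: (p2, p0, p5) → 38.8452
  f10: (p10, p0, p1) → 19.8309
  f11: (p10, p8, p1) → 26.5589
  f12: (p10, p8, p0) → 38.5253
  f13: (p7, p0, p5) → 25.8776
  f14: (p7, p4, p5) → 61.0349
  f15: (p7, p0, p1) → 13.5384
  f16: (p7, p4, p1) → 48.1564
Σ area = 679.805

Check V−E+F: 10 − 24 + 16 = 2.


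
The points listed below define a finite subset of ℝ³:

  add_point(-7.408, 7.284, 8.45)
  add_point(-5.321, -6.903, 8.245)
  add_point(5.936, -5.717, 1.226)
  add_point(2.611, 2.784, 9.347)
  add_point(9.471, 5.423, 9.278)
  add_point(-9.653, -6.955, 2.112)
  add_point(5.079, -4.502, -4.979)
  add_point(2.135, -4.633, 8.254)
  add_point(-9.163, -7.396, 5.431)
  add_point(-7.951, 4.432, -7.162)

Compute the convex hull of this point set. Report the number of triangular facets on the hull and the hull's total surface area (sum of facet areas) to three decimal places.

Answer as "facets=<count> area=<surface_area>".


facets=16 area=921.074

Hull vertices (10/10): indices [0, 1, 2, 3, 4, 5, 6, 7, 8, 9].

Triangle areas on the boundary:
  f1: (p9, p0, p5) → 103.3295
  f2: (p9, p0, p4) → 134.7275
  f3: (p6, p9, p5) → 106.8124
  f4: (p6, p9, p4) → 142.8854
  f5: (p8, p0, p5) → 25.4352
  f6: (p8, p1, p0) → 34.3302
  f7: (p3, p0, p4) → 28.8770
  f8: (p3, p1, p0) → 66.7528
  f9: (p2, p6, p4) → 40.7551
  f10: (p2, p8, p1) → 29.5226
  f11: (p2, p6, p5) → 49.8694
  f12: (p2, p8, p5) → 26.4193
  f13: (p7, p2, p4) → 50.1146
  f14: (p7, p2, p1) → 28.6482
  f15: (p7, p3, p4) → 25.1537
  f16: (p7, p3, p1) → 27.4411
Σ area = 921.074

Euler characteristic 10−24+16 = 2 ✓


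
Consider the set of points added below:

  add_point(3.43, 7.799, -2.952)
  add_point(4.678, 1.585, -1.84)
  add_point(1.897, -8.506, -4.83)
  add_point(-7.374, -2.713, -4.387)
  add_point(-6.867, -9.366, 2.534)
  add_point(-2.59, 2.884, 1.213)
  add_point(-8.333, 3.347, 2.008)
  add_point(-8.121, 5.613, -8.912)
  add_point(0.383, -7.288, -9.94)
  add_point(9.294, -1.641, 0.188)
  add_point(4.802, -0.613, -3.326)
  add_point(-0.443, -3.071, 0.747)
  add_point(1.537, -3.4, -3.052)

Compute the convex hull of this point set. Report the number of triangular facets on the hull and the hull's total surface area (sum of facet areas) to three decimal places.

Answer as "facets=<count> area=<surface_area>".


9 of the 13 inputs are extreme points: [0, 2, 3, 4, 5, 6, 7, 8, 9].

Triangle areas on the boundary:
  f1: (p4, p9, p6) → 109.3156
  f2: (p0, p8, p9) → 83.0306
  f3: (p3, p4, p6) → 42.5636
  f4: (p3, p8, p4) → 50.8152
  f5: (p2, p4, p9) → 62.4454
  f6: (p2, p8, p9) → 27.3194
  f7: (p2, p8, p4) → 28.6918
  f8: (p5, p9, p6) → 10.5126
  f9: (p5, p0, p6) → 18.4528
  f10: (p5, p0, p9) → 49.4561
  f11: (p7, p0, p8) → 96.9251
  f12: (p7, p3, p8) → 49.4022
  f13: (p7, p0, p6) → 67.6183
  f14: (p7, p3, p6) → 40.6267
Σ area = 737.175

Check V−E+F: 9 − 21 + 14 = 2.

facets=14 area=737.175


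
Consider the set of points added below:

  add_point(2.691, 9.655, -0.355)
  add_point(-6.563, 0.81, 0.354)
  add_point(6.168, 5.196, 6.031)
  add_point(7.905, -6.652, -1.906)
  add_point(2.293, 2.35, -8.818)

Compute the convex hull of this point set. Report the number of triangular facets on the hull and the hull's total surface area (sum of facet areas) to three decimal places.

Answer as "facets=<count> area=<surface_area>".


facets=6 area=429.041

5 of the 5 inputs are extreme points: [0, 1, 2, 3, 4].

Area of each hull facet:
  f1: (p4, p3, p1) → 80.1235
  f2: (p4, p0, p1) → 64.5940
  f3: (p4, p0, p3) → 70.7744
  f4: (p2, p3, p1) → 98.0579
  f5: (p2, p0, p1) → 54.3591
  f6: (p2, p0, p3) → 61.1319
Σ area = 429.041

Check V−E+F: 5 − 9 + 6 = 2.


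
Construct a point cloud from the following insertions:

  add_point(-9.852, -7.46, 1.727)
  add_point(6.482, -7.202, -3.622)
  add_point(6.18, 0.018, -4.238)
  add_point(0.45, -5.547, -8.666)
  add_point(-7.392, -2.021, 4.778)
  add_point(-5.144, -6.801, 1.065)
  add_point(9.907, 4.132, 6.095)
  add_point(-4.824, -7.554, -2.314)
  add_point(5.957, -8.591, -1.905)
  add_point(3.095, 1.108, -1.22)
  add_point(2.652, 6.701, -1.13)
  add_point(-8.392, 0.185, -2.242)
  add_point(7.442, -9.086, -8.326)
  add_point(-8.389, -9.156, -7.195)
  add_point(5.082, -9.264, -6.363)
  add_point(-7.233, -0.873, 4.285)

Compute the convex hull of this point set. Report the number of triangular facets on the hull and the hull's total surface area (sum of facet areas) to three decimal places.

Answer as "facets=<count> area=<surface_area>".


Hull vertices (12/16): indices [0, 2, 3, 4, 6, 8, 10, 11, 12, 13, 14, 15].

Area of each hull facet:
  f1: (p8, p6, p0) → 125.9805
  f2: (p8, p13, p0) → 69.0510
  f3: (p8, p13, p14) → 30.0189
  f4: (p15, p10, p6) → 71.3727
  f5: (p2, p10, p6) → 41.9165
  f6: (p4, p6, p0) → 46.9641
  f7: (p4, p15, p0) → 3.3527
  f8: (p4, p15, p6) → 10.6478
  f9: (p11, p15, p10) → 42.6974
  f10: (p11, p13, p0) → 38.2582
  f11: (p11, p15, p0) → 24.4764
  f12: (p3, p2, p10) → 34.0013
  f13: (p3, p11, p10) → 74.8427
  f14: (p3, p11, p13) → 49.3321
  f15: (p12, p3, p2) → 34.1083
  f16: (p12, p13, p14) → 14.2654
  f17: (p12, p3, p13) → 29.0966
  f18: (p12, p8, p14) → 6.2511
  f19: (p12, p2, p6) → 45.5473
  f20: (p12, p8, p6) → 44.3406
Σ area = 836.522

Euler: V−E+F = 12−30+20 = 2.

facets=20 area=836.522


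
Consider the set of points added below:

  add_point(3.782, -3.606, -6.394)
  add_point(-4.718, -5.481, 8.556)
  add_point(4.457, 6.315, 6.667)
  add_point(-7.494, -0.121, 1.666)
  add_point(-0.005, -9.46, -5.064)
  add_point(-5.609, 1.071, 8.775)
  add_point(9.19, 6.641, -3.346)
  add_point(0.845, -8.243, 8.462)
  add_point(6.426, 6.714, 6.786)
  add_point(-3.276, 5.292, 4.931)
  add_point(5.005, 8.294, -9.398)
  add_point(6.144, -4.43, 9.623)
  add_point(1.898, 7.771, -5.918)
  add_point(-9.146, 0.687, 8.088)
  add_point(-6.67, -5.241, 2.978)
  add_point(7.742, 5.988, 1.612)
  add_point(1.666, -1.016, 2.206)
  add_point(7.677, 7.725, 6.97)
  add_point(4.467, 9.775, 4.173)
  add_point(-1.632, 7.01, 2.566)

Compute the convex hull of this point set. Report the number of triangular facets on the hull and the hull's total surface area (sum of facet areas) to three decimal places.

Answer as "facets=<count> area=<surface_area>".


16 of the 20 inputs are extreme points: [0, 1, 3, 4, 5, 6, 7, 9, 10, 11, 12, 13, 14, 17, 18, 19].

Triangle areas on the boundary:
  f1: (p17, p11, p6) → 65.1800
  f2: (p7, p11, p4) → 43.3682
  f3: (p3, p10, p4) → 120.3101
  f4: (p0, p10, p6) → 43.5336
  f5: (p0, p10, p4) → 19.5895
  f6: (p0, p11, p6) → 93.4039
  f7: (p0, p11, p4) → 56.8873
  f8: (p5, p17, p13) → 12.3300
  f9: (p5, p17, p11) → 77.3987
  f10: (p18, p17, p13) → 39.1320
  f11: (p18, p10, p6) → 33.9851
  f12: (p18, p17, p6) → 22.2460
  f13: (p14, p7, p4) → 54.2644
  f14: (p14, p3, p13) → 17.8068
  f15: (p14, p3, p4) → 28.9718
  f16: (p1, p14, p13) → 21.5770
  f17: (p1, p14, p7) → 17.5272
  f18: (p1, p5, p13) → 11.9840
  f19: (p1, p7, p11) → 18.3136
  f20: (p1, p5, p11) → 36.2485
  f21: (p9, p18, p13) → 12.2551
  f22: (p9, p19, p13) → 5.2860
  f23: (p9, p19, p18) → 10.1604
  f24: (p12, p18, p10) → 21.1982
  f25: (p12, p19, p18) → 31.3530
  f26: (p12, p3, p10) → 15.9673
  f27: (p12, p3, p13) → 38.5241
  f28: (p12, p19, p13) → 34.2007
Σ area = 1003.003

Euler: V−E+F = 16−42+28 = 2.

facets=28 area=1003.003


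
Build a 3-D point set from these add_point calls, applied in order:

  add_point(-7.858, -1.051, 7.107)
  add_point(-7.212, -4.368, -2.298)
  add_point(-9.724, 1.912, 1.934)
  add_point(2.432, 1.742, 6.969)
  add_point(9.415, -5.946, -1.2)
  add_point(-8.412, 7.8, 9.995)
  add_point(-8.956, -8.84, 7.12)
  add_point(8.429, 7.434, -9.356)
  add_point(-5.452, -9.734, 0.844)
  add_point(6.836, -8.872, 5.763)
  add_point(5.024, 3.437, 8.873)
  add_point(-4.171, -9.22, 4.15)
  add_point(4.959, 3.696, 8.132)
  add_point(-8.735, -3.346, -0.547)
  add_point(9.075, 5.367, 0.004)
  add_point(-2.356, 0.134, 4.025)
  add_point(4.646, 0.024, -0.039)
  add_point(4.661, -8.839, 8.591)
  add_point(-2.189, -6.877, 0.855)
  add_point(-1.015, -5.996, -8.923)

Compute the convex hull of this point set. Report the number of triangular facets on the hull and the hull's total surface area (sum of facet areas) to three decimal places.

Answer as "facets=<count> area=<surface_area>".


Hull vertices (13/20): indices [1, 2, 4, 5, 6, 7, 8, 9, 10, 13, 14, 17, 19].

Area of each hull facet:
  f1: (p5, p7, p2) → 109.7883
  f2: (p19, p7, p2) → 131.1035
  f3: (p19, p7, p4) → 95.1972
  f4: (p6, p5, p2) → 59.3399
  f5: (p6, p17, p5) → 115.5541
  f6: (p9, p19, p4) → 50.0349
  f7: (p10, p17, p5) → 83.5243
  f8: (p10, p9, p17) → 21.9136
  f9: (p13, p19, p2) → 27.2198
  f10: (p13, p6, p2) → 27.3994
  f11: (p8, p9, p19) → 75.1847
  f12: (p8, p13, p6) → 26.1531
  f13: (p8, p6, p17) → 45.7193
  f14: (p8, p9, p17) → 22.7817
  f15: (p14, p7, p4) → 54.3258
  f16: (p14, p9, p4) → 43.8274
  f17: (p14, p10, p9) → 63.4897
  f18: (p14, p5, p7) → 89.4792
  f19: (p14, p10, p5) → 64.6307
  f20: (p1, p13, p19) → 2.7748
  f21: (p1, p8, p19) → 29.7750
  f22: (p1, p8, p13) → 8.0847
Σ area = 1247.301

Euler characteristic 13−33+22 = 2 ✓

facets=22 area=1247.301


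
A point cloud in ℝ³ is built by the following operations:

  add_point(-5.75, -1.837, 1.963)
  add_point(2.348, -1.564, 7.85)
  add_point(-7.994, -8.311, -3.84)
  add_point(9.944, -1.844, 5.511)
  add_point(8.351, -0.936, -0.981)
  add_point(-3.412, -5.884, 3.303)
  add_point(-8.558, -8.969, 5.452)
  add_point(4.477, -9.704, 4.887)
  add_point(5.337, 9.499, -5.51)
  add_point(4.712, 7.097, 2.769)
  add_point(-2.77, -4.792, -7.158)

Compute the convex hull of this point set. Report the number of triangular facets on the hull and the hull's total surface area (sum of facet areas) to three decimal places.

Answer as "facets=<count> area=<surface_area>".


facets=16 area=796.004

Points on the hull: [0, 1, 2, 3, 4, 6, 7, 8, 9, 10] (10 of 11).

Per-facet area ½‖(b−a)×(c−a)‖:
  f1: (p9, p8, p3) → 41.5479
  f2: (p4, p8, p3) → 33.1451
  f3: (p4, p10, p8) → 77.4897
  f4: (p4, p7, p3) → 32.2402
  f5: (p4, p7, p10) → 71.8829
  f6: (p2, p7, p6) → 60.6753
  f7: (p2, p7, p10) → 52.1098
  f8: (p2, p10, p8) → 39.4355
  f9: (p1, p9, p3) → 38.6624
  f10: (p1, p7, p6) → 55.5309
  f11: (p1, p7, p3) → 33.1231
  f12: (p0, p9, p8) → 58.5931
  f13: (p0, p2, p6) → 34.2033
  f14: (p0, p2, p8) → 73.7545
  f15: (p0, p1, p6) → 42.1220
  f16: (p0, p1, p9) → 51.4880
Σ area = 796.004

Check V−E+F: 10 − 24 + 16 = 2.


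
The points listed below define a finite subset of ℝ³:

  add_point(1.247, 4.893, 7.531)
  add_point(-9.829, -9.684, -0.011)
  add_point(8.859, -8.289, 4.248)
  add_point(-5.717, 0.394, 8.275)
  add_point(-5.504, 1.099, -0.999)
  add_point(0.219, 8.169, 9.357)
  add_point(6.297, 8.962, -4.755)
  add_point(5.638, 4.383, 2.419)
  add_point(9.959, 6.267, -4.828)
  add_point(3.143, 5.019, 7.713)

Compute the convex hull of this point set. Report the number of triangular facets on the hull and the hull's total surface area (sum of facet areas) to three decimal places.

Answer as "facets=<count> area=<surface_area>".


facets=12 area=837.559

Extreme-point indices: [1, 2, 3, 4, 5, 6, 8, 9] — 8 of 10 on the boundary.

Per-facet area ½‖(b−a)×(c−a)‖:
  f1: (p6, p8, p1) → 56.8957
  f2: (p6, p5, p8) → 33.3454
  f3: (p2, p8, p1) → 165.1641
  f4: (p4, p6, p1) → 49.4637
  f5: (p4, p6, p5) → 91.9093
  f6: (p3, p2, p1) → 115.3127
  f7: (p3, p2, p5) → 85.4938
  f8: (p3, p4, p1) → 53.5117
  f9: (p3, p4, p5) → 45.7497
  f10: (p9, p5, p8) → 27.4149
  f11: (p9, p2, p8) → 101.4883
  f12: (p9, p2, p5) → 11.8094
Σ area = 837.559

Euler characteristic 8−18+12 = 2 ✓


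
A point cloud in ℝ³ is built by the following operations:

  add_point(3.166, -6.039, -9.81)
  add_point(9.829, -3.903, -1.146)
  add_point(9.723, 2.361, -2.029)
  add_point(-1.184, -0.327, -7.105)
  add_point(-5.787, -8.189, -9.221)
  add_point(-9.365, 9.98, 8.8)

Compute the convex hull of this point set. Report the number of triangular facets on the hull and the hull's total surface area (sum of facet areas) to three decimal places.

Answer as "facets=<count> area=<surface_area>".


Extreme-point indices: [0, 1, 2, 3, 4, 5] — 6 of 6 on the boundary.

Triangle areas on the boundary:
  f1: (p4, p1, p5) → 218.2639
  f2: (p0, p4, p1) → 42.0108
  f3: (p2, p1, p5) → 70.6880
  f4: (p2, p0, p1) → 35.1398
  f5: (p3, p2, p5) → 126.8694
  f6: (p3, p2, p0) → 46.3893
  f7: (p3, p4, p5) → 88.5191
  f8: (p3, p0, p4) → 32.4520
Σ area = 660.332

Euler characteristic 6−12+8 = 2 ✓

facets=8 area=660.332


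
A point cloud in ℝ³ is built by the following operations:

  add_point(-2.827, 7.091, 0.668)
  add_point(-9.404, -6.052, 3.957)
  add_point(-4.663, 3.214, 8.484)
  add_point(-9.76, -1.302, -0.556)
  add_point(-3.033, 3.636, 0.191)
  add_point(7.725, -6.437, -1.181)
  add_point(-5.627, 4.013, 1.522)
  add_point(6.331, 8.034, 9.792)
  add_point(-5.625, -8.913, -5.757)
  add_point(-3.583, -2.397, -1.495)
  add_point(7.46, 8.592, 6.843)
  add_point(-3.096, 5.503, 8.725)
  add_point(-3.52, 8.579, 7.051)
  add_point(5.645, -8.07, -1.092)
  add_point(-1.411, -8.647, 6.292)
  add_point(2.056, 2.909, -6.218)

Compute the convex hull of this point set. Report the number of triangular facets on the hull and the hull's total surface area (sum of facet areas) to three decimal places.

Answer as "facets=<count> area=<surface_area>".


facets=22 area=936.521

13 of the 16 inputs are extreme points: [0, 1, 2, 3, 5, 7, 8, 10, 11, 12, 13, 14, 15].

Per-facet area ½‖(b−a)×(c−a)‖:
  f1: (p15, p10, p5) → 89.0841
  f2: (p8, p15, p3) → 65.5636
  f3: (p8, p15, p5) → 77.4987
  f4: (p0, p15, p3) → 51.3737
  f5: (p0, p15, p10) → 56.9511
  f6: (p7, p10, p5) → 26.1854
  f7: (p7, p14, p5) → 104.7619
  f8: (p7, p2, p14) → 74.4414
  f9: (p1, p8, p3) → 32.3834
  f10: (p1, p8, p14) → 46.5408
  f11: (p1, p2, p3) → 35.5933
  f12: (p1, p2, p14) → 47.9695
  f13: (p13, p14, p5) → 10.8133
  f14: (p13, p8, p5) → 10.6189
  f15: (p13, p8, p14) → 58.2385
  f16: (p12, p0, p10) → 35.9136
  f17: (p12, p7, p10) → 16.3606
  f18: (p12, p0, p3) → 35.2583
  f19: (p12, p2, p3) → 30.9232
  f20: (p11, p7, p2) → 8.8588
  f21: (p11, p12, p2) → 3.8987
  f22: (p11, p12, p7) → 17.2897
Σ area = 936.521

Euler: V−E+F = 13−33+22 = 2.


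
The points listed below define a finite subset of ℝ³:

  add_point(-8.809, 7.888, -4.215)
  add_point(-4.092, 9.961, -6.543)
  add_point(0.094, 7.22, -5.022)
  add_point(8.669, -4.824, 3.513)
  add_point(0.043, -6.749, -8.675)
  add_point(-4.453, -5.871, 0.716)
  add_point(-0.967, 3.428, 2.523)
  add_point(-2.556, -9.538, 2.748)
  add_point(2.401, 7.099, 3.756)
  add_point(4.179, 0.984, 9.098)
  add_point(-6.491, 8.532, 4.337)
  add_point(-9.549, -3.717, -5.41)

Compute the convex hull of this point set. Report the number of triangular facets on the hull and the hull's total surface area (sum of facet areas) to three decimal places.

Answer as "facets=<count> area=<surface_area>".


facets=16 area=902.867

Extreme-point indices: [0, 1, 2, 3, 4, 7, 8, 9, 10, 11] — 10 of 12 on the boundary.

Facet areas (half cross-product norm):
  f1: (p4, p1, p11) → 77.7655
  f2: (p7, p9, p3) → 55.4748
  f3: (p7, p4, p11) → 57.7290
  f4: (p7, p4, p3) → 71.5053
  f5: (p7, p10, p11) → 96.3259
  f6: (p7, p10, p9) → 96.8066
  f7: (p0, p1, p11) → 30.6390
  f8: (p0, p10, p11) → 51.0110
  f9: (p0, p10, p1) → 24.8224
  f10: (p8, p10, p1) → 49.0463
  f11: (p8, p10, p9) → 35.9416
  f12: (p8, p9, p3) → 37.7225
  f13: (p2, p4, p3) → 102.5809
  f14: (p2, p4, p1) → 34.0743
  f15: (p2, p8, p3) → 60.7548
  f16: (p2, p8, p1) → 20.6672
Σ area = 902.867

Euler: V−E+F = 10−24+16 = 2.


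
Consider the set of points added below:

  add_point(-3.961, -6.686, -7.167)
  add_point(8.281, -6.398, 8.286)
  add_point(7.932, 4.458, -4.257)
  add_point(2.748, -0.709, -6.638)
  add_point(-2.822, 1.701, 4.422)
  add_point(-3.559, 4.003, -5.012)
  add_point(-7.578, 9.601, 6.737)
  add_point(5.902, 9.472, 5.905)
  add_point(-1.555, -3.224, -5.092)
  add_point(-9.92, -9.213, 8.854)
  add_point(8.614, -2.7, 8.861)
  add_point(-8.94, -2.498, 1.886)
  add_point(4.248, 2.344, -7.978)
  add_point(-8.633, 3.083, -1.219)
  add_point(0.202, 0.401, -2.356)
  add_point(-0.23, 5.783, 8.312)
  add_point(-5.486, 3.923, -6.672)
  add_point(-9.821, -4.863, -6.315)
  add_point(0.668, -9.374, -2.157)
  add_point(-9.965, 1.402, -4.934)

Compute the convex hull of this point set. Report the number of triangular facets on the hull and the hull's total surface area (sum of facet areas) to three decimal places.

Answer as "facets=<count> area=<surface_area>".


13 of the 20 inputs are extreme points: [0, 1, 2, 6, 7, 9, 10, 12, 15, 16, 17, 18, 19].

Per-facet area ½‖(b−a)×(c−a)‖:
  f1: (p9, p6, p19) → 120.2582
  f2: (p16, p6, p19) → 38.8384
  f3: (p7, p16, p6) → 97.3031
  f4: (p15, p7, p10) → 45.0295
  f5: (p15, p7, p6) → 28.7719
  f6: (p15, p9, p10) → 107.5468
  f7: (p15, p9, p6) → 74.9979
  f8: (p2, p7, p10) → 71.4767
  f9: (p2, p18, p12) → 37.4227
  f10: (p2, p16, p12) → 24.4436
  f11: (p2, p7, p16) → 78.5357
  f12: (p0, p18, p12) → 44.5739
  f13: (p0, p16, p12) → 50.8716
  f14: (p0, p18, p9) → 55.9282
  f15: (p1, p9, p10) → 33.6612
  f16: (p1, p18, p9) → 99.7852
  f17: (p1, p2, p10) → 26.5019
  f18: (p1, p2, p18) → 97.6581
  f19: (p17, p16, p19) → 16.1991
  f20: (p17, p0, p16) → 29.9824
  f21: (p17, p9, p19) → 50.5348
  f22: (p17, p0, p9) → 48.8081
Σ area = 1279.129

Check V−E+F: 13 − 33 + 22 = 2.

facets=22 area=1279.129


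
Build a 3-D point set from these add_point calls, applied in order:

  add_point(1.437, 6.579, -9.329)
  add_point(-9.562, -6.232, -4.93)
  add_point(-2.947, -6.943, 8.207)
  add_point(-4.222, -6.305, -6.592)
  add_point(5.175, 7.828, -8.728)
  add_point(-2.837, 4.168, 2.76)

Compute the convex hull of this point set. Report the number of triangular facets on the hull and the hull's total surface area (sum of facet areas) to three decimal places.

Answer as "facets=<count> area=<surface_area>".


Points on the hull: [0, 1, 2, 3, 4, 5] (6 of 6).

Per-facet area ½‖(b−a)×(c−a)‖:
  f1: (p5, p2, p1) → 82.1712
  f2: (p5, p0, p1) → 93.0642
  f3: (p5, p2, p4) → 72.8869
  f4: (p5, p0, p4) → 25.3382
  f5: (p3, p2, p1) → 40.6208
  f6: (p3, p2, p4) → 126.3510
  f7: (p3, p0, p1) → 36.3483
  f8: (p3, p0, p4) → 22.3551
Σ area = 499.136

Euler: V−E+F = 6−12+8 = 2.

facets=8 area=499.136


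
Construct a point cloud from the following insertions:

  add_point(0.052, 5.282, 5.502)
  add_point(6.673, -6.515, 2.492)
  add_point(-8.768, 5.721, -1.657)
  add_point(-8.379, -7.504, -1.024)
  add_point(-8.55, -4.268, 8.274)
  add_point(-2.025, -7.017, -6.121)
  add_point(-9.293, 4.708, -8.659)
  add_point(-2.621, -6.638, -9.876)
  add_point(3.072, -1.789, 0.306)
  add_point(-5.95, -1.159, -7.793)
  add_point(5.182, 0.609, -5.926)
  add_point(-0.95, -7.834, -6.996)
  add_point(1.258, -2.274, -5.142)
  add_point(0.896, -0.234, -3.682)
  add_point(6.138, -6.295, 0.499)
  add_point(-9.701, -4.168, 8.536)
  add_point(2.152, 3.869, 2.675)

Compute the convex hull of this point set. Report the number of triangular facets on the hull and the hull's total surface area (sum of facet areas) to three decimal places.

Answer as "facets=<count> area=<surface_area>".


facets=20 area=848.712

Points on the hull: [0, 1, 2, 3, 4, 6, 7, 10, 11, 14, 15, 16] (12 of 17).

Area of each hull facet:
  f1: (p0, p2, p15) → 73.1532
  f2: (p3, p1, p15) → 78.6214
  f3: (p4, p1, p15) → 1.4356
  f4: (p4, p0, p15) → 6.1049
  f5: (p4, p0, p1) → 87.9792
  f6: (p16, p0, p1) → 17.5928
  f7: (p11, p3, p1) → 58.3796
  f8: (p11, p3, p7) → 16.7281
  f9: (p6, p3, p7) → 67.2046
  f10: (p6, p2, p15) → 40.2814
  f11: (p6, p3, p15) → 72.0274
  f12: (p6, p0, p2) → 29.8099
  f13: (p6, p16, p0) → 30.4108
  f14: (p14, p11, p1) → 5.7067
  f15: (p10, p6, p7) → 73.0043
  f16: (p10, p6, p16) → 72.0938
  f17: (p10, p11, p7) → 18.4853
  f18: (p10, p14, p11) → 44.1933
  f19: (p10, p16, p1) → 49.0396
  f20: (p10, p14, p1) → 6.4597
Σ area = 848.712

Euler characteristic 12−30+20 = 2 ✓


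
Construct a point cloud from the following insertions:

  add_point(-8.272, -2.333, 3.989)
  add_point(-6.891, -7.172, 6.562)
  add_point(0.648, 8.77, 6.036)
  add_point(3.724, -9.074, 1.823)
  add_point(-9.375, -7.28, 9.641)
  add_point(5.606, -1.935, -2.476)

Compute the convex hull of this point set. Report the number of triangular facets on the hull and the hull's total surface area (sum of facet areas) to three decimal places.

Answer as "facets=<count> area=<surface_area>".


Points on the hull: [0, 1, 2, 3, 4, 5] (6 of 6).

Per-facet area ½‖(b−a)×(c−a)‖:
  f1: (p3, p2, p4) → 132.7251
  f2: (p3, p2, p5) → 60.2425
  f3: (p0, p2, p4) → 47.7035
  f4: (p0, p2, p5) → 93.9956
  f5: (p0, p3, p5) → 58.9467
  f6: (p1, p3, p4) → 11.3173
  f7: (p1, p0, p4) → 10.8991
  f8: (p1, p0, p3) → 32.7723
Σ area = 448.602

Euler: V−E+F = 6−12+8 = 2.

facets=8 area=448.602


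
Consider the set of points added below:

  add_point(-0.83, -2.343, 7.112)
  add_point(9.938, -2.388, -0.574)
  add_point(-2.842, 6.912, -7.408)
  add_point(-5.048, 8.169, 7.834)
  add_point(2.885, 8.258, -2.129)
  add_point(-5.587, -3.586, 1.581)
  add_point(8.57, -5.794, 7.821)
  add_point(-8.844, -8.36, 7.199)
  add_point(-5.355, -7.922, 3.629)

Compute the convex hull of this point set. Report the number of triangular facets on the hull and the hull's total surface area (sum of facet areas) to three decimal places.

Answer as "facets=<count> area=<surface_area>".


facets=10 area=805.803

Hull vertices (7/9): indices [1, 2, 3, 4, 6, 7, 8].

Triangle areas on the boundary:
  f1: (p2, p3, p7) → 130.6538
  f2: (p6, p3, p7) → 139.1830
  f3: (p8, p2, p7) → 37.9282
  f4: (p8, p2, p1) → 132.6506
  f5: (p8, p6, p7) → 32.5197
  f6: (p8, p6, p1) → 67.1831
  f7: (p4, p2, p1) → 47.8685
  f8: (p4, p2, p3) → 50.2107
  f9: (p4, p6, p1) → 55.4979
  f10: (p4, p6, p3) → 112.1077
Σ area = 805.803

Euler: V−E+F = 7−15+10 = 2.
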